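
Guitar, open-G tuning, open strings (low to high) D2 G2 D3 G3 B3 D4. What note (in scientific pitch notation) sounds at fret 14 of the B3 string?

C#5

Each fret is one semitone, so B3 + 14 = C#5.
(Equivalently spelled Db5.)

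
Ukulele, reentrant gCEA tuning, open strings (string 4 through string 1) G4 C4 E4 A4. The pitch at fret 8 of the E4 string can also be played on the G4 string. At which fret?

5

Fret 8 on E4 is MIDI 64 + 8 = 72 (C5). On the G4 string (open MIDI 67), that pitch is 72 − 67 = fret 5.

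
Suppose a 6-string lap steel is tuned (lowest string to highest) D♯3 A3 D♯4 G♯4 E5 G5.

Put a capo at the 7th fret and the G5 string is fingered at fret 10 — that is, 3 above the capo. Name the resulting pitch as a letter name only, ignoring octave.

The capo raises the open G5 by 7 semitones to D6; fretting 3 more gives G5 + 7 + 3 = G5 + 10 semitones, landing on F.

F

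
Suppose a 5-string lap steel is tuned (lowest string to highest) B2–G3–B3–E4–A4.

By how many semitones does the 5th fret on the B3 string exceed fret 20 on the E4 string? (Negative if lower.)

B3 at fret 5 → E4 (MIDI 64); E4 at fret 20 → C6 (MIDI 84).
64 − 84 = -20, so the two pitches are 20 semitones apart.

-20 semitones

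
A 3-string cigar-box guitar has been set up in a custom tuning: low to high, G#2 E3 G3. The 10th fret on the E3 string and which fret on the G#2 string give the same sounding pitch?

E3 at fret 10 is E3 + 10 semitones = D4.
The open G#2 string is 8 semitones below the open E3, so the same pitch on the G#2 string lies at fret 10 + 8 = 18.

18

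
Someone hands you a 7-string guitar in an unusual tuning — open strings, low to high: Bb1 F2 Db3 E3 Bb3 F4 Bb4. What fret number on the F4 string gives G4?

2

G4 is 2 semitones above the open F4 (F–Gb–G), so it sits at fret 2.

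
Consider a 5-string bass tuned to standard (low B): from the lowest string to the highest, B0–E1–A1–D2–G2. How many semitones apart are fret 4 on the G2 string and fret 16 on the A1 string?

2 semitones

G2 at fret 4 → B2 (MIDI 47); A1 at fret 16 → C#3 (MIDI 49).
47 − 49 = -2, so the two pitches are 2 semitones apart, with C#3 the higher.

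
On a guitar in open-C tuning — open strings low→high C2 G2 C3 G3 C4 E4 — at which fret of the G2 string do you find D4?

19

D4 is 19 semitones above the open G2 (G–G#–A–A#–…–C–C#–D), so it sits at fret 19.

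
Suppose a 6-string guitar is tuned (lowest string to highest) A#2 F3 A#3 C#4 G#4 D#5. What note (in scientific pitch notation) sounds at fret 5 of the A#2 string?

D#3

The open A#2 string plus 5 semitones: A#–B–C–C#–D–D#.
The walk passes from B into C once, so the octave number goes from 2 to 3.
(Equivalently spelled Eb3.)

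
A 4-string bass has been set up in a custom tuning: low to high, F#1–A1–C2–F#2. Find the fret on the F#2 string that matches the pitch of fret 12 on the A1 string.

Fret 12 on A1 is MIDI 33 + 12 = 45 (A2). On the F#2 string (open MIDI 42), that pitch is 45 − 42 = fret 3.

3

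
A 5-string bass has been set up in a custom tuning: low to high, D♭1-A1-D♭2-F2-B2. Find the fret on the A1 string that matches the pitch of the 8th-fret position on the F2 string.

F2 at fret 8 is F2 + 8 semitones = D♭3.
The open A1 string is 8 semitones below the open F2, so the same pitch on the A1 string lies at fret 8 + 8 = 16.

16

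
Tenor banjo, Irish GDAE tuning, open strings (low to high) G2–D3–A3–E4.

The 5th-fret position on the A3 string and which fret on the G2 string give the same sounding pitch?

Fret 5 on A3 is MIDI 57 + 5 = 62 (D4). On the G2 string (open MIDI 43), that pitch is 62 − 43 = fret 19.

19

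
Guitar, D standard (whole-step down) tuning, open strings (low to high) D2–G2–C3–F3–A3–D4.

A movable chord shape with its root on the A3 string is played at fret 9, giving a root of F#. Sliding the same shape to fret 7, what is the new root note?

Moving from fret 9 to fret 7 shifts the root by -2 semitones.
F# down 2 semitones is E.

E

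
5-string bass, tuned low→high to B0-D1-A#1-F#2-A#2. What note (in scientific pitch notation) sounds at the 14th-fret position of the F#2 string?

G#3

F#2 is MIDI 42. Adding 14 gives 56, which is G#3.
(Equivalently spelled Ab3.)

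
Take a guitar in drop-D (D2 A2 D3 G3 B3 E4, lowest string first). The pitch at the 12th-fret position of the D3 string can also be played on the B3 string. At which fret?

D3 at fret 12 is D3 + 12 semitones = D4.
The open B3 string is 9 semitones above the open D3, so the same pitch on the B3 string lies at fret 12 − 9 = 3.

3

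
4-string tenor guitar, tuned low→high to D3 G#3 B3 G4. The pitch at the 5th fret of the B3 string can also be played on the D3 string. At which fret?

B3 at fret 5 is B3 + 5 semitones = E4.
The open D3 string is 9 semitones below the open B3, so the same pitch on the D3 string lies at fret 5 + 9 = 14.

14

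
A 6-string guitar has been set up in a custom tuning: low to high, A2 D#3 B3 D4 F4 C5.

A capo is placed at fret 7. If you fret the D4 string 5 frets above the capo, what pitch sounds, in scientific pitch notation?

D5

The capo raises the open D4 by 7 semitones to A4; fretting 5 more gives D4 + 7 + 5 = D4 + 12 semitones = D5.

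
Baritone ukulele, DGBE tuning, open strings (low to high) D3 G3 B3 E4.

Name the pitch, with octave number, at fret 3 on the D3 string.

F3

D3 is MIDI 50. Adding 3 gives 53, which is F3.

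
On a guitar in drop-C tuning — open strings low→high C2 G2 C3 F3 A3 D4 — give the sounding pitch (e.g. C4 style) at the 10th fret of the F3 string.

D#4

The open F3 string plus 10 semitones: F–F#–G–G#–…–C#–D–D#.
The walk passes from B into C once, so the octave number goes from 3 to 4.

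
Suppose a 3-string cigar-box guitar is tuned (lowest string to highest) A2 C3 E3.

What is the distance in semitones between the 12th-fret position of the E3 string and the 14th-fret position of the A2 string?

5 semitones

E3 at fret 12 → E4 (MIDI 64); A2 at fret 14 → B3 (MIDI 59).
64 − 59 = 5, so the two pitches are 5 semitones apart, with E4 the higher.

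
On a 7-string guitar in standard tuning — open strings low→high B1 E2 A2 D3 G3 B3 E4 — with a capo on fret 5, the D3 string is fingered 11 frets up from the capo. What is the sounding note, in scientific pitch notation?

The capo raises the open D3 by 5 semitones to G3; fretting 11 more gives D3 + 5 + 11 = D3 + 16 semitones = F#4.
(Also written Gb.)

F#4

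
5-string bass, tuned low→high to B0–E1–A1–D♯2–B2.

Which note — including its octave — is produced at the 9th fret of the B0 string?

B0 is MIDI 23. Adding 9 gives 32, which is G♯1.

G♯1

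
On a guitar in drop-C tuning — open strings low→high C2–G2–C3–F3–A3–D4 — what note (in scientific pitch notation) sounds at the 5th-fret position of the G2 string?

C3

The open G2 string plus 5 semitones: G–G#–A–A#–B–C.
The walk passes from B into C once, so the octave number goes from 2 to 3.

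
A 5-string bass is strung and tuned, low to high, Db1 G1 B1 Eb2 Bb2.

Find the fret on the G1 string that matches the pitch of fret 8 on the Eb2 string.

16

Eb2 at fret 8 is Eb2 + 8 semitones = B2.
The open G1 string is 8 semitones below the open Eb2, so the same pitch on the G1 string lies at fret 8 + 8 = 16.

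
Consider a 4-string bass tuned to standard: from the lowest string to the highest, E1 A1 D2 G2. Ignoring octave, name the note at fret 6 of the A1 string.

A1 is MIDI 33. Adding 6 gives 39; 39 mod 12 = 3, i.e. D#.
(Equivalently spelled Eb.)

D#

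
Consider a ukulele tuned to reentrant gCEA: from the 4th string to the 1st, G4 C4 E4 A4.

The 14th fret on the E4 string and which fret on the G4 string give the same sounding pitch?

E4 at fret 14 is E4 + 14 semitones = F#5.
The open G4 string is 3 semitones above the open E4, so the same pitch on the G4 string lies at fret 14 − 3 = 11.

11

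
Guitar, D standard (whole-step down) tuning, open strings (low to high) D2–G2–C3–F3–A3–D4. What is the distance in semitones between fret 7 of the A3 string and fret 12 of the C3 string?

A3 at fret 7 → E4 (MIDI 64); C3 at fret 12 → C4 (MIDI 60).
64 − 60 = 4, so the two pitches are 4 semitones apart, with E4 the higher.

4 semitones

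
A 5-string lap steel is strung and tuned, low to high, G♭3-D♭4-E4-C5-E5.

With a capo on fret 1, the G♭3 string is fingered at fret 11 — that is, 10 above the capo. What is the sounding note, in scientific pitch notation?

F4

The capo raises the open G♭3 by 1 semitone to G3; fretting 10 more gives G♭3 + 1 + 10 = G♭3 + 11 semitones = F4.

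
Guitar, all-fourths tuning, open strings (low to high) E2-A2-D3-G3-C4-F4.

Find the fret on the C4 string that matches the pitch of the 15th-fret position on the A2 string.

Fret 15 on A2 is MIDI 45 + 15 = 60 (C4). On the C4 string (open MIDI 60), that pitch is 60 − 60 = fret 0.

0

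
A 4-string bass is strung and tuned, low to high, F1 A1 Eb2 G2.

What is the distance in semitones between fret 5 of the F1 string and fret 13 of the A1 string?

12 semitones

F1 at fret 5 → Bb1 (MIDI 34); A1 at fret 13 → Bb2 (MIDI 46).
34 − 46 = -12, so the two pitches are 12 semitones apart, with Bb2 the higher.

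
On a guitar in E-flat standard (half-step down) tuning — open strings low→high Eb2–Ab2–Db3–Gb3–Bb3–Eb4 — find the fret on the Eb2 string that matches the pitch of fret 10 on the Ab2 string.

15

Ab2 at fret 10 is Ab2 + 10 semitones = Gb3.
The open Eb2 string is 5 semitones below the open Ab2, so the same pitch on the Eb2 string lies at fret 10 + 5 = 15.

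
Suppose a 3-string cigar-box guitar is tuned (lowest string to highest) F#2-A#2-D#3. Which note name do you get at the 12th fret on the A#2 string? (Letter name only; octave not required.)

A#2 is MIDI 46. Adding 12 gives 58; 58 mod 12 = 10, i.e. A#.
(Equivalently spelled Bb.)

A#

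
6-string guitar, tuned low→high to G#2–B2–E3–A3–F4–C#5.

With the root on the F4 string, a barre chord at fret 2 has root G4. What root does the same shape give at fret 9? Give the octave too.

Moving from fret 2 to fret 9 shifts the root by 7 semitones.
G4 up 7 semitones is D5.

D5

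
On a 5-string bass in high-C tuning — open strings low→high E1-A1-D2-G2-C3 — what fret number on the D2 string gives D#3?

D#3 is 13 semitones above the open D2 (D–D#–E–F–…–C#–D–D#), so it sits at fret 13.

13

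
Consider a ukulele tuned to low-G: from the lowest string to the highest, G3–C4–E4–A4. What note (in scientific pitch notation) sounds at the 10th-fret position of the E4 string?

D5

The open E4 string plus 10 semitones: E–F–F#–G–…–C–C#–D.
The walk passes from B into C once, so the octave number goes from 4 to 5.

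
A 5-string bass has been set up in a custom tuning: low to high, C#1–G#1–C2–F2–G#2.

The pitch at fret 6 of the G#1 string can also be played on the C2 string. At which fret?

2

G#1 at fret 6 is G#1 + 6 semitones = D2.
The open C2 string is 4 semitones above the open G#1, so the same pitch on the C2 string lies at fret 6 − 4 = 2.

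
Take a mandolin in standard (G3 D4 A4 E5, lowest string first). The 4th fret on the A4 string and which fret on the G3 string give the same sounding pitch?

18

Fret 4 on A4 is MIDI 69 + 4 = 73 (C#5). On the G3 string (open MIDI 55), that pitch is 73 − 55 = fret 18.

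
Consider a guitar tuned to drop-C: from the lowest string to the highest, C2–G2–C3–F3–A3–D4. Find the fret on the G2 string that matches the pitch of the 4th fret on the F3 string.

F3 at fret 4 is F3 + 4 semitones = A3.
The open G2 string is 10 semitones below the open F3, so the same pitch on the G2 string lies at fret 4 + 10 = 14.

14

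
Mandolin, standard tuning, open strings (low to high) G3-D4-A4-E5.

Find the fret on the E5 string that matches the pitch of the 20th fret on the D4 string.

6

D4 at fret 20 is D4 + 20 semitones = A#5.
The open E5 string is 14 semitones above the open D4, so the same pitch on the E5 string lies at fret 20 − 14 = 6.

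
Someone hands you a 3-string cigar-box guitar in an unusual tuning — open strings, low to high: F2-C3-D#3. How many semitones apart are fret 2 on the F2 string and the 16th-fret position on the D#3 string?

F2 at fret 2 → G2 (MIDI 43); D#3 at fret 16 → G4 (MIDI 67).
43 − 67 = -24, so the two pitches are 24 semitones apart, with G4 the higher.

24 semitones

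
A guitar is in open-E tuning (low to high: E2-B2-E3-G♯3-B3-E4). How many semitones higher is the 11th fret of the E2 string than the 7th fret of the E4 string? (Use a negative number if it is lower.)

E2 at fret 11 → D♯3 (MIDI 51); E4 at fret 7 → B4 (MIDI 71).
51 − 71 = -20, so the two pitches are 20 semitones apart.

-20 semitones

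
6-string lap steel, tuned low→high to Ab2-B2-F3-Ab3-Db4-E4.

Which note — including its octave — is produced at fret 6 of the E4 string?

Bb4

Each fret is one semitone, so E4 + 6 = Bb4.
(Equivalently spelled A#4.)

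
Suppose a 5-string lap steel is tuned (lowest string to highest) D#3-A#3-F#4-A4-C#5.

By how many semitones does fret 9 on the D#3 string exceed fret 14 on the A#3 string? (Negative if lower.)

-12 semitones

D#3 at fret 9 → C4 (MIDI 60); A#3 at fret 14 → C5 (MIDI 72).
60 − 72 = -12, so the two pitches are 12 semitones apart.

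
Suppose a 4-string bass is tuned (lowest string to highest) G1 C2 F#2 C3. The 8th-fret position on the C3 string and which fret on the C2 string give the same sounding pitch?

20

Fret 8 on C3 is MIDI 48 + 8 = 56 (G#3). On the C2 string (open MIDI 36), that pitch is 56 − 36 = fret 20.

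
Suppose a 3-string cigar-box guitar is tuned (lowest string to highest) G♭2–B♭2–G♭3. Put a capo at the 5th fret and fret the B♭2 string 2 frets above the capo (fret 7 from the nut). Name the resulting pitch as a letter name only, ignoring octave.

F

The capo raises the open B♭2 by 5 semitones to E♭3; fretting 2 more gives B♭2 + 5 + 2 = B♭2 + 7 semitones, landing on F.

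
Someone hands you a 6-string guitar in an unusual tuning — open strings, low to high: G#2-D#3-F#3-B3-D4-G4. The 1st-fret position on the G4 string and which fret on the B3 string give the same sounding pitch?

Fret 1 on G4 is MIDI 67 + 1 = 68 (G#4). On the B3 string (open MIDI 59), that pitch is 68 − 59 = fret 9.

9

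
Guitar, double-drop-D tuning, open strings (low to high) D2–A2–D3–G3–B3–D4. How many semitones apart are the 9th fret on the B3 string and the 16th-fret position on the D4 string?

B3 at fret 9 → G♯4 (MIDI 68); D4 at fret 16 → F♯5 (MIDI 78).
68 − 78 = -10, so the two pitches are 10 semitones apart, with F♯5 the higher.

10 semitones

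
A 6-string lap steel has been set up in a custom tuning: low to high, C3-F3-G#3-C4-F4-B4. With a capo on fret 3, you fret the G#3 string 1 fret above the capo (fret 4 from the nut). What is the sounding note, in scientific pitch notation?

C4

The capo raises the open G#3 by 3 semitones to B3; fretting 1 more gives G#3 + 3 + 1 = G#3 + 4 semitones = C4.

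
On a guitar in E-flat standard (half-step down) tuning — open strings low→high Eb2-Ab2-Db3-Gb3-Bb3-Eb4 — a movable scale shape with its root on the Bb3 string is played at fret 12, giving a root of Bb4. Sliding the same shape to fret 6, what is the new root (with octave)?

E4

Moving from fret 12 to fret 6 shifts the root by -6 semitones.
Bb4 down 6 semitones is E4.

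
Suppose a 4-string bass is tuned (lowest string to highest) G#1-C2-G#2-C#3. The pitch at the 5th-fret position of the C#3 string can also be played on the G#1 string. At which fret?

22

Fret 5 on C#3 is MIDI 49 + 5 = 54 (F#3). On the G#1 string (open MIDI 32), that pitch is 54 − 32 = fret 22.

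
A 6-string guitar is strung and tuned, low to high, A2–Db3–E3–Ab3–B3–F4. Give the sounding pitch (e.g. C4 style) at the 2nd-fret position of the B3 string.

Db4

B3 is MIDI 59. Adding 2 gives 61, which is Db4.
(Equivalently spelled C#4.)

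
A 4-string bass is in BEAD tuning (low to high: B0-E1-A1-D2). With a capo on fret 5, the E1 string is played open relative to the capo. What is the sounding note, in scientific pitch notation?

The capo raises the open E1 by 5 semitones to A1; fretting 0 more gives E1 + 5 + 0 = E1 + 5 semitones = A1.

A1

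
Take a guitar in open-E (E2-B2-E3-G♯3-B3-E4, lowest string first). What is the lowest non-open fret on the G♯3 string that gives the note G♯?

12

From G♯3, count semitones up the chromatic scale until reaching G♯: G#–A–A#–B–…–F#–G–G# — 12 steps.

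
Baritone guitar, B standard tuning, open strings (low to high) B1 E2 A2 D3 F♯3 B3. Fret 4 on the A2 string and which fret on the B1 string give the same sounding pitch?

14

A2 at fret 4 is A2 + 4 semitones = C♯3.
The open B1 string is 10 semitones below the open A2, so the same pitch on the B1 string lies at fret 4 + 10 = 14.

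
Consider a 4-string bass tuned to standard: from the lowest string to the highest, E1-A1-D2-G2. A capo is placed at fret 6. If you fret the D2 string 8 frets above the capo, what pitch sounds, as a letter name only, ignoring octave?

The capo raises the open D2 by 6 semitones to G#2; fretting 8 more gives D2 + 6 + 8 = D2 + 14 semitones, landing on E.

E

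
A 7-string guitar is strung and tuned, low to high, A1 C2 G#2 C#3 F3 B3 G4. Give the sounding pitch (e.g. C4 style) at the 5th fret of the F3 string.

The open F3 string plus 5 semitones: F–F#–G–G#–A–A#.
No B→C boundary is crossed, so the octave stays at 3.
(Equivalently spelled Bb3.)

A#3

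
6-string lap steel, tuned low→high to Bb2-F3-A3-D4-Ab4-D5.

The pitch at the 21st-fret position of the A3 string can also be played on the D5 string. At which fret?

Fret 21 on A3 is MIDI 57 + 21 = 78 (Gb5). On the D5 string (open MIDI 74), that pitch is 78 − 74 = fret 4.

4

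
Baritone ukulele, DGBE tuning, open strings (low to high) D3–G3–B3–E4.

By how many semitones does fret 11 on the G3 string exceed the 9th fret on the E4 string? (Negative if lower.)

G3 at fret 11 → F♯4 (MIDI 66); E4 at fret 9 → C♯5 (MIDI 73).
66 − 73 = -7, so the two pitches are 7 semitones apart.

-7 semitones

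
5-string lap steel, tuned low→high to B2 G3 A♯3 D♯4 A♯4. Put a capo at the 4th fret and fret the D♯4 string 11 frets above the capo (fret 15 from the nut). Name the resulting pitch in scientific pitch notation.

F♯5

The capo raises the open D♯4 by 4 semitones to G4; fretting 11 more gives D♯4 + 4 + 11 = D♯4 + 15 semitones = F♯5.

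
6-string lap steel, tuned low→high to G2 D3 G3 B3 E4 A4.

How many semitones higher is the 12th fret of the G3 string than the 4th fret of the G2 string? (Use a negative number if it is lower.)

G3 at fret 12 → G4 (MIDI 67); G2 at fret 4 → B2 (MIDI 47).
67 − 47 = 20, so the two pitches are 20 semitones apart.

20 semitones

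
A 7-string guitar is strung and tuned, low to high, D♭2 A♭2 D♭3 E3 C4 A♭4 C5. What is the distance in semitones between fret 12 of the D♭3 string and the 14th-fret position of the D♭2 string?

D♭3 at fret 12 → D♭4 (MIDI 61); D♭2 at fret 14 → E♭3 (MIDI 51).
61 − 51 = 10, so the two pitches are 10 semitones apart, with D♭4 the higher.

10 semitones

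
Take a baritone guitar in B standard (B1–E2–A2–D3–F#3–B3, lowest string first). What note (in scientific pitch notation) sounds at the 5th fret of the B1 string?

E2

B1 is MIDI 35. Adding 5 gives 40, which is E2.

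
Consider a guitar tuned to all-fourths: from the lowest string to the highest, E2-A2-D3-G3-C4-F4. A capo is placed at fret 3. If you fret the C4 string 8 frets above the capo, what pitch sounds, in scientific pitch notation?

B4

The capo raises the open C4 by 3 semitones to D♯4; fretting 8 more gives C4 + 3 + 8 = C4 + 11 semitones = B4.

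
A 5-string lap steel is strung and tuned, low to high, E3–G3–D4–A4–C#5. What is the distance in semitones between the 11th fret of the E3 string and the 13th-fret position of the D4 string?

E3 at fret 11 → D#4 (MIDI 63); D4 at fret 13 → D#5 (MIDI 75).
63 − 75 = -12, so the two pitches are 12 semitones apart, with D#5 the higher.

12 semitones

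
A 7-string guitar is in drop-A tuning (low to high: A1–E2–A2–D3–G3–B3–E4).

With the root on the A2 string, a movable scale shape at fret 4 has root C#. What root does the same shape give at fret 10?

G

Moving from fret 4 to fret 10 shifts the root by 6 semitones.
C# up 6 semitones is G.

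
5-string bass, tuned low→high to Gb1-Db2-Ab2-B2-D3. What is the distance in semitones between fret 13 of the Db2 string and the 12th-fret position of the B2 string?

9 semitones

Db2 at fret 13 → D3 (MIDI 50); B2 at fret 12 → B3 (MIDI 59).
50 − 59 = -9, so the two pitches are 9 semitones apart, with B3 the higher.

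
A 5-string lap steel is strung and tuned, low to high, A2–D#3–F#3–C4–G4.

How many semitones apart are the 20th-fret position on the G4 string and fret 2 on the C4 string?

G4 at fret 20 → D#6 (MIDI 87); C4 at fret 2 → D4 (MIDI 62).
87 − 62 = 25, so the two pitches are 25 semitones apart, with D#6 the higher.

25 semitones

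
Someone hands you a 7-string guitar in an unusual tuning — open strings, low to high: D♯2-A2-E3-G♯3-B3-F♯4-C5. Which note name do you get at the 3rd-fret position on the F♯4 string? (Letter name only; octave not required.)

A

F♯4 is MIDI 66. Adding 3 gives 69; 69 mod 12 = 9, i.e. A.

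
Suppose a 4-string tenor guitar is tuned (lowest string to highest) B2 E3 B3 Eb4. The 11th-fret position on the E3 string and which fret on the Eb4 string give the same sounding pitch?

E3 at fret 11 is E3 + 11 semitones = Eb4.
The open Eb4 string is 11 semitones above the open E3, so the same pitch on the Eb4 string lies at fret 11 − 11 = 0.

0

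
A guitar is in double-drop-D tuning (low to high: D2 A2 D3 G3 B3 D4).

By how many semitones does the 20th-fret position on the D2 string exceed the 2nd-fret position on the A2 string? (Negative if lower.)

D2 at fret 20 → A#3 (MIDI 58); A2 at fret 2 → B2 (MIDI 47).
58 − 47 = 11, so the two pitches are 11 semitones apart.

11 semitones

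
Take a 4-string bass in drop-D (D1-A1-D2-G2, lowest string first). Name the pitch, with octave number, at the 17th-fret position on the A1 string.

The open A1 string plus 17 semitones: A–A#–B–C–…–C–C#–D.
The walk passes from B into C 2 times, so the octave number goes from 1 to 3.

D3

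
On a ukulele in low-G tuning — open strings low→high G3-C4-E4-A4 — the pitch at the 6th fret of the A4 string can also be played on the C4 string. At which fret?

15

A4 at fret 6 is A4 + 6 semitones = D#5.
The open C4 string is 9 semitones below the open A4, so the same pitch on the C4 string lies at fret 6 + 9 = 15.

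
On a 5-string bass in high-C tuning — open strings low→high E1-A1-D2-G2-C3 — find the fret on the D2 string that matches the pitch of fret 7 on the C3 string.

17

Fret 7 on C3 is MIDI 48 + 7 = 55 (G3). On the D2 string (open MIDI 38), that pitch is 55 − 38 = fret 17.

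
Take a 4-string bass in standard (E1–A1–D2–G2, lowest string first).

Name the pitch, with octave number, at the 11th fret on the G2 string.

G2 is MIDI 43. Adding 11 gives 54, which is F#3.

F#3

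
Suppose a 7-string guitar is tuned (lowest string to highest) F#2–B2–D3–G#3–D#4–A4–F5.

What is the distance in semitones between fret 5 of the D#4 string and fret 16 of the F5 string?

25 semitones

D#4 at fret 5 → G#4 (MIDI 68); F5 at fret 16 → A6 (MIDI 93).
68 − 93 = -25, so the two pitches are 25 semitones apart, with A6 the higher.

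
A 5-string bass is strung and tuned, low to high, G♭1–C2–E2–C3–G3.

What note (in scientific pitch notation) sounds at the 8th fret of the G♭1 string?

Each fret is one semitone, so G♭1 + 8 = D2.

D2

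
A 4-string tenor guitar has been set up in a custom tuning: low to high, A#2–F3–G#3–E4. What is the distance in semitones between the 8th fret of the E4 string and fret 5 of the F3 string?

E4 at fret 8 → C5 (MIDI 72); F3 at fret 5 → A#3 (MIDI 58).
72 − 58 = 14, so the two pitches are 14 semitones apart, with C5 the higher.

14 semitones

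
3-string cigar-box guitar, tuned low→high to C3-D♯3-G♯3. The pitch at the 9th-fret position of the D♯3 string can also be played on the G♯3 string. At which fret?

4

D♯3 at fret 9 is D♯3 + 9 semitones = C4.
The open G♯3 string is 5 semitones above the open D♯3, so the same pitch on the G♯3 string lies at fret 9 − 5 = 4.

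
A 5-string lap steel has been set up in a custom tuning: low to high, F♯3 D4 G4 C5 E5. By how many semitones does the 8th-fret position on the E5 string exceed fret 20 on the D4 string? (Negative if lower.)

E5 at fret 8 → C6 (MIDI 84); D4 at fret 20 → A♯5 (MIDI 82).
84 − 82 = 2, so the two pitches are 2 semitones apart.

2 semitones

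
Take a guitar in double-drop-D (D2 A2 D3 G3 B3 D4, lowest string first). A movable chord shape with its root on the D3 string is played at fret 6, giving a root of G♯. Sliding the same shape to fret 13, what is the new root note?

Moving from fret 6 to fret 13 shifts the root by 7 semitones.
G♯ up 7 semitones is D♯.

D♯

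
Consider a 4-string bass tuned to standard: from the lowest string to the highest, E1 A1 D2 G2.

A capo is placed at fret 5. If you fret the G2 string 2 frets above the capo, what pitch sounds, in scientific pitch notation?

D3

The capo raises the open G2 by 5 semitones to C3; fretting 2 more gives G2 + 5 + 2 = G2 + 7 semitones = D3.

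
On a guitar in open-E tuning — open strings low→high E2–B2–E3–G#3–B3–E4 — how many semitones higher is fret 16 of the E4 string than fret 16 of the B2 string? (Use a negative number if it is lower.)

17 semitones

E4 at fret 16 → G#5 (MIDI 80); B2 at fret 16 → D#4 (MIDI 63).
80 − 63 = 17, so the two pitches are 17 semitones apart.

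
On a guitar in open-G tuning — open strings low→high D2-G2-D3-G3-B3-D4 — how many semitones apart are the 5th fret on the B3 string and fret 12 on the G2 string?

9 semitones

B3 at fret 5 → E4 (MIDI 64); G2 at fret 12 → G3 (MIDI 55).
64 − 55 = 9, so the two pitches are 9 semitones apart, with E4 the higher.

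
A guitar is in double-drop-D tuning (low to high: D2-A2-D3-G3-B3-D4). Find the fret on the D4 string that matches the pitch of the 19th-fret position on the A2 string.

A2 at fret 19 is A2 + 19 semitones = E4.
The open D4 string is 17 semitones above the open A2, so the same pitch on the D4 string lies at fret 19 − 17 = 2.

2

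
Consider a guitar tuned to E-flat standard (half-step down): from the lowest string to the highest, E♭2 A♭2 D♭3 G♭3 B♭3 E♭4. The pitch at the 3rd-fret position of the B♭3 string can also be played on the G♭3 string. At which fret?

Fret 3 on B♭3 is MIDI 58 + 3 = 61 (D♭4). On the G♭3 string (open MIDI 54), that pitch is 61 − 54 = fret 7.

7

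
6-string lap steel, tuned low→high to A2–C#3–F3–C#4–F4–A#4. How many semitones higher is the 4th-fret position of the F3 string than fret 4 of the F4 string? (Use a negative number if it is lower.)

-12 semitones

F3 at fret 4 → A3 (MIDI 57); F4 at fret 4 → A4 (MIDI 69).
57 − 69 = -12, so the two pitches are 12 semitones apart.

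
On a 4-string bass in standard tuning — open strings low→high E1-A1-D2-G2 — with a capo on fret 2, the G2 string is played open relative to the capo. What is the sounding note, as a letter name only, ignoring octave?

A

The capo raises the open G2 by 2 semitones to A2; fretting 0 more gives G2 + 2 + 0 = G2 + 2 semitones, landing on A.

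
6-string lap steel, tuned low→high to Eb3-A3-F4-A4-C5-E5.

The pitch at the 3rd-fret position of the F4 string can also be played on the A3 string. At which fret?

F4 at fret 3 is F4 + 3 semitones = Ab4.
The open A3 string is 8 semitones below the open F4, so the same pitch on the A3 string lies at fret 3 + 8 = 11.

11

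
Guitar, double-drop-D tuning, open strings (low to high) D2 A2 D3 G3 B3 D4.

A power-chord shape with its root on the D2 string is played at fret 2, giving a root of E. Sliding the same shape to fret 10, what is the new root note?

C

Moving from fret 2 to fret 10 shifts the root by 8 semitones.
E up 8 semitones is C.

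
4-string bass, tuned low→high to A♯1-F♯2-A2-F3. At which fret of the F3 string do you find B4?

18

B4 is 18 semitones above the open F3 (F–F#–G–G#–…–A–A#–B), so it sits at fret 18.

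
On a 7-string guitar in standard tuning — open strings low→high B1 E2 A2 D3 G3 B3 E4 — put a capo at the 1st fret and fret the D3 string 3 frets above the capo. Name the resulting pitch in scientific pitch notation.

The capo raises the open D3 by 1 semitone to D#3; fretting 3 more gives D3 + 1 + 3 = D3 + 4 semitones = F#3.

F#3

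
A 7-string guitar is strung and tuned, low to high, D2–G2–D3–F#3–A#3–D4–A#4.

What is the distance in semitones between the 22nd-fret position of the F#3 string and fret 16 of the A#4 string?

10 semitones

F#3 at fret 22 → E5 (MIDI 76); A#4 at fret 16 → D6 (MIDI 86).
76 − 86 = -10, so the two pitches are 10 semitones apart, with D6 the higher.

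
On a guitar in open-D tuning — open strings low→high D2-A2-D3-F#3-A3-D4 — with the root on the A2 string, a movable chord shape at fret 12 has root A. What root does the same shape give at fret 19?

E

Moving from fret 12 to fret 19 shifts the root by 7 semitones.
A up 7 semitones is E.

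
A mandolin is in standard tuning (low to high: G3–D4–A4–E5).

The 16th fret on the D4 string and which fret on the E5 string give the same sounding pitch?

Fret 16 on D4 is MIDI 62 + 16 = 78 (F#5). On the E5 string (open MIDI 76), that pitch is 78 − 76 = fret 2.

2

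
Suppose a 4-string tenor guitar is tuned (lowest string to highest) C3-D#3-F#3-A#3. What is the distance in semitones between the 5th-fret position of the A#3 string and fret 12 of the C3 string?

A#3 at fret 5 → D#4 (MIDI 63); C3 at fret 12 → C4 (MIDI 60).
63 − 60 = 3, so the two pitches are 3 semitones apart, with D#4 the higher.

3 semitones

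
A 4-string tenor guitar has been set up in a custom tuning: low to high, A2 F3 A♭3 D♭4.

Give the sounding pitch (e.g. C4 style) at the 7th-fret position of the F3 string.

Each fret is one semitone, so F3 + 7 = C4.

C4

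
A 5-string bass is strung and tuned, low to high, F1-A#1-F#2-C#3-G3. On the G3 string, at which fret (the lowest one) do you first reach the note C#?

From G3, count semitones up the chromatic scale until reaching C#: G–G#–A–A#–B–C–C# — 6 steps.

6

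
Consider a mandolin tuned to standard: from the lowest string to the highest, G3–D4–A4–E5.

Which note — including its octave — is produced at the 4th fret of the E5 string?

G#5

The open E5 string plus 4 semitones: E–F–F#–G–G#.
No B→C boundary is crossed, so the octave stays at 5.
(Equivalently spelled Ab5.)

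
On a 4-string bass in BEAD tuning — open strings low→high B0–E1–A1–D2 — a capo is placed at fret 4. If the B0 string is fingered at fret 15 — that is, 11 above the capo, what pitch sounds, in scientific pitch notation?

D2

The capo raises the open B0 by 4 semitones to D♯1; fretting 11 more gives B0 + 4 + 11 = B0 + 15 semitones = D2.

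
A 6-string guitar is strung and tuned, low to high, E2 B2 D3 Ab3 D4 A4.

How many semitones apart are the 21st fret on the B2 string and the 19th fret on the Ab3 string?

7 semitones

B2 at fret 21 → Ab4 (MIDI 68); Ab3 at fret 19 → Eb5 (MIDI 75).
68 − 75 = -7, so the two pitches are 7 semitones apart, with Eb5 the higher.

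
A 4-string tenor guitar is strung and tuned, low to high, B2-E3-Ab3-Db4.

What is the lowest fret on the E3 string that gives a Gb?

From E3, count semitones up the chromatic scale until reaching Gb: E–F–Gb — 2 steps.

2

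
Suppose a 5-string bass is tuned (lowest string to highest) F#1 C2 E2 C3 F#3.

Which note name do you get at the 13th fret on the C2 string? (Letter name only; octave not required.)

C#

C2 is MIDI 36. Adding 13 gives 49; 49 mod 12 = 1, i.e. C#.
(Equivalently spelled Db.)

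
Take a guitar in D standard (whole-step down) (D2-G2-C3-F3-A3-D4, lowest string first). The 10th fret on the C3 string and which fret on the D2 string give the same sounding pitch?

C3 at fret 10 is C3 + 10 semitones = A♯3.
The open D2 string is 10 semitones below the open C3, so the same pitch on the D2 string lies at fret 10 + 10 = 20.

20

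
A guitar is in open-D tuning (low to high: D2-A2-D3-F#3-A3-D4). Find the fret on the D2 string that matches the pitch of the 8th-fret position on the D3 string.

20

Fret 8 on D3 is MIDI 50 + 8 = 58 (A#3). On the D2 string (open MIDI 38), that pitch is 58 − 38 = fret 20.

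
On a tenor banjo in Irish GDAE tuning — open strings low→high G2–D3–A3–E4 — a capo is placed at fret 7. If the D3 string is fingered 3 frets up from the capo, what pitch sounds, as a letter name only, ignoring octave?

C

The capo raises the open D3 by 7 semitones to A3; fretting 3 more gives D3 + 7 + 3 = D3 + 10 semitones, landing on C.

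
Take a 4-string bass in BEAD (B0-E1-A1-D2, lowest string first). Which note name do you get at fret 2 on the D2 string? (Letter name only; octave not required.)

E

The open D2 string plus 2 semitones: D–D#–E.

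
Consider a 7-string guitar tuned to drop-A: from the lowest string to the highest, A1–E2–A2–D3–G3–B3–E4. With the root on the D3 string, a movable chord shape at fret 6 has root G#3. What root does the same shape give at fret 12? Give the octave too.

D4

Moving from fret 6 to fret 12 shifts the root by 6 semitones.
G#3 up 6 semitones is D4.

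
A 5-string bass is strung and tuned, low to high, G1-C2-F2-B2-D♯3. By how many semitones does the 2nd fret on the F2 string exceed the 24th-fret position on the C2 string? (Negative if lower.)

-17 semitones

F2 at fret 2 → G2 (MIDI 43); C2 at fret 24 → C4 (MIDI 60).
43 − 60 = -17, so the two pitches are 17 semitones apart.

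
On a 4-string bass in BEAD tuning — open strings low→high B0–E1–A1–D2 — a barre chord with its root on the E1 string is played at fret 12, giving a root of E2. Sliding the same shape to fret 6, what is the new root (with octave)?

Moving from fret 12 to fret 6 shifts the root by -6 semitones.
E2 down 6 semitones is A#1.

A#1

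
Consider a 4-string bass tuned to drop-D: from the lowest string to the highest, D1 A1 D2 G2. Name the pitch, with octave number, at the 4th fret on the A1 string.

Each fret is one semitone, so A1 + 4 = C♯2.

C♯2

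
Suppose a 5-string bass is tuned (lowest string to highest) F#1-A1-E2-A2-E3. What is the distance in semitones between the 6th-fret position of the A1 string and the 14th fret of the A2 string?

20 semitones

A1 at fret 6 → D#2 (MIDI 39); A2 at fret 14 → B3 (MIDI 59).
39 − 59 = -20, so the two pitches are 20 semitones apart, with B3 the higher.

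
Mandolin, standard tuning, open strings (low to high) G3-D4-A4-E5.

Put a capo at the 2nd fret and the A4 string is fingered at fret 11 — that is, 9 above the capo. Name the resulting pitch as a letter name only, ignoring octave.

G#

The capo raises the open A4 by 2 semitones to B4; fretting 9 more gives A4 + 2 + 9 = A4 + 11 semitones, landing on G#.
(Also written Ab.)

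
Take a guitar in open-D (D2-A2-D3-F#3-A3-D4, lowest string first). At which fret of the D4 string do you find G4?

G4 is 5 semitones above the open D4 (D–D#–E–F–F#–G), so it sits at fret 5.

5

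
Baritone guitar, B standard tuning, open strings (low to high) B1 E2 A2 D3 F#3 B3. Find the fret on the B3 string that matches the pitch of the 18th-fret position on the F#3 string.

13

F#3 at fret 18 is F#3 + 18 semitones = C5.
The open B3 string is 5 semitones above the open F#3, so the same pitch on the B3 string lies at fret 18 − 5 = 13.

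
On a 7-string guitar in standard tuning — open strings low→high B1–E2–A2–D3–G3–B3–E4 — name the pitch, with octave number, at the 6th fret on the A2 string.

D#3

The open A2 string plus 6 semitones: A–A#–B–C–C#–D–D#.
The walk passes from B into C once, so the octave number goes from 2 to 3.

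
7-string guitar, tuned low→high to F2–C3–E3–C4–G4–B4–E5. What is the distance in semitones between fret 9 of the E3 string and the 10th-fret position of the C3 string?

E3 at fret 9 → D♭4 (MIDI 61); C3 at fret 10 → B♭3 (MIDI 58).
61 − 58 = 3, so the two pitches are 3 semitones apart, with D♭4 the higher.

3 semitones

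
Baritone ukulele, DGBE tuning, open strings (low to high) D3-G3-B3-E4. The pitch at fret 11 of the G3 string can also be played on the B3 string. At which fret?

Fret 11 on G3 is MIDI 55 + 11 = 66 (F#4). On the B3 string (open MIDI 59), that pitch is 66 − 59 = fret 7.

7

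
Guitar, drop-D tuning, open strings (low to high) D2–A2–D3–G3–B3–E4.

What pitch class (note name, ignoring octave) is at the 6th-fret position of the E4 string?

The open E4 string plus 6 semitones: E–F–F#–G–G#–A–A#.
(Equivalently spelled Bb.)

A#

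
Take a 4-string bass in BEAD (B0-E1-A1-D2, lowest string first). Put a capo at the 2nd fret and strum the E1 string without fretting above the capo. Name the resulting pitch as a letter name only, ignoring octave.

The capo raises the open E1 by 2 semitones to F♯1; fretting 0 more gives E1 + 2 + 0 = E1 + 2 semitones, landing on F♯.
(Also written G♭.)

F♯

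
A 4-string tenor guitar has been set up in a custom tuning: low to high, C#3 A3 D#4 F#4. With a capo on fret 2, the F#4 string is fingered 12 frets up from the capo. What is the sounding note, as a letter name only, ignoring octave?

The capo raises the open F#4 by 2 semitones to G#4; fretting 12 more gives F#4 + 2 + 12 = F#4 + 14 semitones, landing on G#.

G#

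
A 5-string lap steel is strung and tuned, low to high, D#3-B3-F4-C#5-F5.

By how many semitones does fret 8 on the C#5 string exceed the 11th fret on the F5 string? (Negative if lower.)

-7 semitones

C#5 at fret 8 → A5 (MIDI 81); F5 at fret 11 → E6 (MIDI 88).
81 − 88 = -7, so the two pitches are 7 semitones apart.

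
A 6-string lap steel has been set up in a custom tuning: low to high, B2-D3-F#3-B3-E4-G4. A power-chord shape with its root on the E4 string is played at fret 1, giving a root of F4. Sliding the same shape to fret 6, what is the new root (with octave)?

Moving from fret 1 to fret 6 shifts the root by 5 semitones.
F4 up 5 semitones is A#4.

A#4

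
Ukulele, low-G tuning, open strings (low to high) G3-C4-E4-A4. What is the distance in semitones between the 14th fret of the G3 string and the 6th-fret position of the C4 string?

3 semitones

G3 at fret 14 → A4 (MIDI 69); C4 at fret 6 → F♯4 (MIDI 66).
69 − 66 = 3, so the two pitches are 3 semitones apart, with A4 the higher.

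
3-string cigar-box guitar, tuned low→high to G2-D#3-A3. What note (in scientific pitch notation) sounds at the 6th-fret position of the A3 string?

Each fret is one semitone, so A3 + 6 = D#4.

D#4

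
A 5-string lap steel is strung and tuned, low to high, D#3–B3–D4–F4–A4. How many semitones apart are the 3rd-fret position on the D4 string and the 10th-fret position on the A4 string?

D4 at fret 3 → F4 (MIDI 65); A4 at fret 10 → G5 (MIDI 79).
65 − 79 = -14, so the two pitches are 14 semitones apart, with G5 the higher.

14 semitones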